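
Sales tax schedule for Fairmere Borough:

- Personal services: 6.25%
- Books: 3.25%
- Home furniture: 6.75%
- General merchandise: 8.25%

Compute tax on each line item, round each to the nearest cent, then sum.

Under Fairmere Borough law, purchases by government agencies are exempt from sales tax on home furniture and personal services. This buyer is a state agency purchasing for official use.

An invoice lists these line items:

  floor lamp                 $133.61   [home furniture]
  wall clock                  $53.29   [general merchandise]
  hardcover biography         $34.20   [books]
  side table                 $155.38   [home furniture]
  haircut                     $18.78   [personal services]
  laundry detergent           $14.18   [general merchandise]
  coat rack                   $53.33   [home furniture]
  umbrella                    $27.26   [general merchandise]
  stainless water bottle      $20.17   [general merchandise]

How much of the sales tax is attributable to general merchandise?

Wall clock $53.29: general merchandise → 8.25% → $4.40
Laundry detergent $14.18: general merchandise → 8.25% → $1.17
Umbrella $27.26: general merchandise → 8.25% → $2.25
Stainless water bottle $20.17: general merchandise → 8.25% → $1.66
Tax on general merchandise = $4.40 + $1.17 + $2.25 + $1.66 = $9.48

$9.48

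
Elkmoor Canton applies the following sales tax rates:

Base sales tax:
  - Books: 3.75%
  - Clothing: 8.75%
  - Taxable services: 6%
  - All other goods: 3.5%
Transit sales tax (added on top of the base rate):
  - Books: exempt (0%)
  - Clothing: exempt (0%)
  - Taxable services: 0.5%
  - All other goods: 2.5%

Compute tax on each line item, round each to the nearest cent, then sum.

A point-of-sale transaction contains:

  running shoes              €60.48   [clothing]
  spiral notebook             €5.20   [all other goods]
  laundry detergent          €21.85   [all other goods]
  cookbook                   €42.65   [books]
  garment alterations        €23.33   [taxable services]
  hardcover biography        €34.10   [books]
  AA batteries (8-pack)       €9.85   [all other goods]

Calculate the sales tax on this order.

€11.90

Running shoes €60.48: clothing → 8.75% + 0% transit = 8.75% → €5.29
Spiral notebook €5.20: all other goods → 3.5% + 2.5% transit = 6% → €0.31
Laundry detergent €21.85: all other goods → 3.5% + 2.5% transit = 6% → €1.31
Cookbook €42.65: books → 3.75% + 0% transit = 3.75% → €1.60
Garment alterations €23.33: taxable services → 6% + 0.5% transit = 6.5% → €1.52
Hardcover biography €34.10: books → 3.75% + 0% transit = 3.75% → €1.28
AA batteries (8-pack) €9.85: all other goods → 3.5% + 2.5% transit = 6% → €0.59
Total tax = €5.29 + €0.31 + €1.31 + €1.60 + €1.52 + €1.28 + €0.59 = €11.90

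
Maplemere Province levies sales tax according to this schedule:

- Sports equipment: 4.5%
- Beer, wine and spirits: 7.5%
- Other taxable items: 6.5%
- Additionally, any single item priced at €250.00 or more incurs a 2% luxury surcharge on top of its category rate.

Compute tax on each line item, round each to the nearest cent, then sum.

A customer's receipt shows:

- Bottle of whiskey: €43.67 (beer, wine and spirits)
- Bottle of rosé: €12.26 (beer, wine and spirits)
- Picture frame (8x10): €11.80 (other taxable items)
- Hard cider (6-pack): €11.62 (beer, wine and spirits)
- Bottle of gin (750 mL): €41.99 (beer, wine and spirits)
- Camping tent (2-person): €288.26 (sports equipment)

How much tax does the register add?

€27.73

Bottle of whiskey €43.67: beer, wine and spirits → 7.5% → €3.28
Bottle of rosé €12.26: beer, wine and spirits → 7.5% → €0.92
Picture frame (8x10) €11.80: other taxable items → 6.5% → €0.77
Hard cider (6-pack) €11.62: beer, wine and spirits → 7.5% → €0.87
Bottle of gin (750 mL) €41.99: beer, wine and spirits → 7.5% → €3.15
Camping tent (2-person) €288.26: sports equipment → 4.5% + 2% surcharge = 6.5% → €18.74
Total tax = €3.28 + €0.92 + €0.77 + €0.87 + €3.15 + €18.74 = €27.73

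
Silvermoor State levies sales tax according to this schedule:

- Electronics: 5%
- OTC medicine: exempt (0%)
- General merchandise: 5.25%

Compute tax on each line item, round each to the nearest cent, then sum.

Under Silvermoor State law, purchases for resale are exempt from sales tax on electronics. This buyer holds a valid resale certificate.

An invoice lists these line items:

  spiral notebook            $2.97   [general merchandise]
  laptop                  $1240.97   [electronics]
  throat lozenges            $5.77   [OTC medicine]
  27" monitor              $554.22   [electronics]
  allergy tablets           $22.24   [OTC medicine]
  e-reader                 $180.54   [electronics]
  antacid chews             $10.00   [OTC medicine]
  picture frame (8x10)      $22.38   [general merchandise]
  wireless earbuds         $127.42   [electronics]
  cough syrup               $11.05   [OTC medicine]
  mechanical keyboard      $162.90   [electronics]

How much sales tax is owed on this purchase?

$1.33

Spiral notebook $2.97: general merchandise → 5.25% → $0.16
Laptop $1240.97: electronics, buyer-exempt → 0% → $0.00
Throat lozenges $5.77: OTC medicine → 0% → $0.00
27" monitor $554.22: electronics, buyer-exempt → 0% → $0.00
Allergy tablets $22.24: OTC medicine → 0% → $0.00
E-reader $180.54: electronics, buyer-exempt → 0% → $0.00
Antacid chews $10.00: OTC medicine → 0% → $0.00
Picture frame (8x10) $22.38: general merchandise → 5.25% → $1.17
Wireless earbuds $127.42: electronics, buyer-exempt → 0% → $0.00
Cough syrup $11.05: OTC medicine → 0% → $0.00
Mechanical keyboard $162.90: electronics, buyer-exempt → 0% → $0.00
Total tax = $0.16 + $1.17 = $1.33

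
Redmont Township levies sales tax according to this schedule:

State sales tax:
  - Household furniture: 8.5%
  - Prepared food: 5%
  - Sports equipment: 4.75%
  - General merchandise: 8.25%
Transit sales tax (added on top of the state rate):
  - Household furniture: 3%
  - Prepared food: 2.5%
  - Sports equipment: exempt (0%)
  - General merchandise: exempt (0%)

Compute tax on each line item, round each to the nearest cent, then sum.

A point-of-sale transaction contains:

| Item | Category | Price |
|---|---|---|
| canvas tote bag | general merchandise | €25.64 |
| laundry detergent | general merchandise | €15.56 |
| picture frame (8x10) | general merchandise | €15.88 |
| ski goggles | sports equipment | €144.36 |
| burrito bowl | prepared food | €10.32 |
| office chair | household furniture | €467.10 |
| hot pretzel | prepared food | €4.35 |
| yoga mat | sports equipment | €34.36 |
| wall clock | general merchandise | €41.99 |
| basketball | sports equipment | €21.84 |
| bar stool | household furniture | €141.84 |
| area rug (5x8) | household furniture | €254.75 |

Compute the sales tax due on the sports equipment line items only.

€9.53

Ski goggles €144.36: sports equipment → 4.75% + 0% transit = 4.75% → €6.86
Yoga mat €34.36: sports equipment → 4.75% + 0% transit = 4.75% → €1.63
Basketball €21.84: sports equipment → 4.75% + 0% transit = 4.75% → €1.04
Tax on sports equipment = €6.86 + €1.63 + €1.04 = €9.53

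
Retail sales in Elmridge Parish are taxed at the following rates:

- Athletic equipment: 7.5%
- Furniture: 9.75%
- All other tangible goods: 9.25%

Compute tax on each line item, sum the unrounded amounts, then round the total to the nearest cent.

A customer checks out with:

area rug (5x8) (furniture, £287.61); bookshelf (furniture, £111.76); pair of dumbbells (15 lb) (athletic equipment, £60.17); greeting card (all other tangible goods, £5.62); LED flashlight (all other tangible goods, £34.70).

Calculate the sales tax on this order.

£47.18

Area rug (5x8) £287.61: furniture → 9.75% → £28.041975
Bookshelf £111.76: furniture → 9.75% → £10.8966
Pair of dumbbells (15 lb) £60.17: athletic equipment → 7.5% → £4.51275
Greeting card £5.62: all other tangible goods → 9.25% → £0.51985
LED flashlight £34.70: all other tangible goods → 9.25% → £3.20975
Unrounded tax sum = £47.180925 → £47.18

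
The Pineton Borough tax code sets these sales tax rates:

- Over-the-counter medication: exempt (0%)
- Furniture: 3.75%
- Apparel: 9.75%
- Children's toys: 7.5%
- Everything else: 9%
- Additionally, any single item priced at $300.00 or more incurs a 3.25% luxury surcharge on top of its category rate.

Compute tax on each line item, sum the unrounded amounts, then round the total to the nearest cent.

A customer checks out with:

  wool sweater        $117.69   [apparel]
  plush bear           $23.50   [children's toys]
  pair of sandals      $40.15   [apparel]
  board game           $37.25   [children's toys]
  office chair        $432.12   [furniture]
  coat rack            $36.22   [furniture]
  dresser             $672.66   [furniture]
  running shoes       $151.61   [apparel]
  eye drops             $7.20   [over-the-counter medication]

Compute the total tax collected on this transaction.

$113.42

Wool sweater $117.69: apparel → 9.75% → $11.474775
Plush bear $23.50: children's toys → 7.5% → $1.7625
Pair of sandals $40.15: apparel → 9.75% → $3.914625
Board game $37.25: children's toys → 7.5% → $2.79375
Office chair $432.12: furniture → 3.75% + 3.25% surcharge = 7% → $30.2484
Coat rack $36.22: furniture → 3.75% → $1.35825
Dresser $672.66: furniture → 3.75% + 3.25% surcharge = 7% → $47.0862
Running shoes $151.61: apparel → 9.75% → $14.781975
Eye drops $7.20: over-the-counter medication → 0% → $0.00
Unrounded tax sum = $113.420475 → $113.42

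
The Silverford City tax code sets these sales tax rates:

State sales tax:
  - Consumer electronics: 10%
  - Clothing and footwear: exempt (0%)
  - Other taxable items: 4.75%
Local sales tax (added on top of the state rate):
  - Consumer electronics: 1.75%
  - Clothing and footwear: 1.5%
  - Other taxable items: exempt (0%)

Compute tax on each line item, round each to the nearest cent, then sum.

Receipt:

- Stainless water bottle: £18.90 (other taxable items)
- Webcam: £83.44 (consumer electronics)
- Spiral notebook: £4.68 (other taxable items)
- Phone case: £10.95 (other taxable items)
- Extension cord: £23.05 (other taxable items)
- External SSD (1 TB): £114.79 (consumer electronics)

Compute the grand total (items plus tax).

Stainless water bottle £18.90: other taxable items → 4.75% + 0% local = 4.75% → £0.90
Webcam £83.44: consumer electronics → 10% + 1.75% local = 11.75% → £9.80
Spiral notebook £4.68: other taxable items → 4.75% + 0% local = 4.75% → £0.22
Phone case £10.95: other taxable items → 4.75% + 0% local = 4.75% → £0.52
Extension cord £23.05: other taxable items → 4.75% + 0% local = 4.75% → £1.09
External SSD (1 TB) £114.79: consumer electronics → 10% + 1.75% local = 11.75% → £13.49
Subtotal = £255.81; tax = £26.02; total due = £281.83

£281.83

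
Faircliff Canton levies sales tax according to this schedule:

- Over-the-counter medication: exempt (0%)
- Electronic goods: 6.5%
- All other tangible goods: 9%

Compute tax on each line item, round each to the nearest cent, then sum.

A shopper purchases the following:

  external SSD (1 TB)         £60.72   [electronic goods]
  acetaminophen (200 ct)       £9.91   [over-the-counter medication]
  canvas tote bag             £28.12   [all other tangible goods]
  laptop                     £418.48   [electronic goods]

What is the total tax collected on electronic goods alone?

External SSD (1 TB) £60.72: electronic goods → 6.5% → £3.95
Laptop £418.48: electronic goods → 6.5% → £27.20
Tax on electronic goods = £3.95 + £27.20 = £31.15

£31.15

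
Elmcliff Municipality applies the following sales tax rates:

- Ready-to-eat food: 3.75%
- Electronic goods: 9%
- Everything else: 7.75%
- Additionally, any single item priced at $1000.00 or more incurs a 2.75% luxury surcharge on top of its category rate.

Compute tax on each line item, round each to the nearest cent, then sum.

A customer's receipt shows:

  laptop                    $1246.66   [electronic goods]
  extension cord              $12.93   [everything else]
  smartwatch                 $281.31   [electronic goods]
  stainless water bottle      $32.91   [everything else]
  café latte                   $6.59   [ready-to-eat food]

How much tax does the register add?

$175.60

Laptop $1246.66: electronic goods → 9% + 2.75% surcharge = 11.75% → $146.48
Extension cord $12.93: everything else → 7.75% → $1.00
Smartwatch $281.31: electronic goods → 9% → $25.32
Stainless water bottle $32.91: everything else → 7.75% → $2.55
Café latte $6.59: ready-to-eat food → 3.75% → $0.25
Total tax = $146.48 + $1.00 + $25.32 + $2.55 + $0.25 = $175.60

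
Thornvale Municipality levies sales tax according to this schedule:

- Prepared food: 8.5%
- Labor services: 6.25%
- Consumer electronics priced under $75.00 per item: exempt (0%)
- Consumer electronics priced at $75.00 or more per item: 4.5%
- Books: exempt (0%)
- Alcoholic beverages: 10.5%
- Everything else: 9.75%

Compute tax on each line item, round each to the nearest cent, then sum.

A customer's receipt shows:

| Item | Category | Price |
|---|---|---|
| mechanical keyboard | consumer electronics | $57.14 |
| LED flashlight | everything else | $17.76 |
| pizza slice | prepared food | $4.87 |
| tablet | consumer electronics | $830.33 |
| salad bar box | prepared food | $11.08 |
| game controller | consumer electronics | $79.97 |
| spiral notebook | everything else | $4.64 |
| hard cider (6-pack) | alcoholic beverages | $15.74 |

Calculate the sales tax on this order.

Mechanical keyboard $57.14: consumer electronics, under $75.00 → 0% → $0.00
LED flashlight $17.76: everything else → 9.75% → $1.73
Pizza slice $4.87: prepared food → 8.5% → $0.41
Tablet $830.33: consumer electronics, $75.00 or more → 4.5% → $37.36
Salad bar box $11.08: prepared food → 8.5% → $0.94
Game controller $79.97: consumer electronics, $75.00 or more → 4.5% → $3.60
Spiral notebook $4.64: everything else → 9.75% → $0.45
Hard cider (6-pack) $15.74: alcoholic beverages → 10.5% → $1.65
Total tax = $1.73 + $0.41 + $37.36 + $0.94 + $3.60 + $0.45 + $1.65 = $46.14

$46.14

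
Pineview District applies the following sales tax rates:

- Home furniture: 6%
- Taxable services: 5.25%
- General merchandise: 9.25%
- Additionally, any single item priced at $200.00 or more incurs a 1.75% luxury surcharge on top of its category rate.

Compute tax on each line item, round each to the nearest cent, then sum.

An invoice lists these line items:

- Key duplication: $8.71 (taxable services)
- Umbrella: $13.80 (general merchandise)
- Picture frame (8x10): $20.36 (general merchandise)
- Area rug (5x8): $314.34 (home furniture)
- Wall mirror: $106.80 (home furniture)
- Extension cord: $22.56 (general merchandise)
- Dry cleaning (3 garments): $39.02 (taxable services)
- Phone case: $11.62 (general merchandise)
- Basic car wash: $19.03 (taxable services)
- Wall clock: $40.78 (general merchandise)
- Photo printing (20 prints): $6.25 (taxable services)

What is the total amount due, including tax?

$647.97

Key duplication $8.71: taxable services → 5.25% → $0.46
Umbrella $13.80: general merchandise → 9.25% → $1.28
Picture frame (8x10) $20.36: general merchandise → 9.25% → $1.88
Area rug (5x8) $314.34: home furniture → 6% + 1.75% surcharge = 7.75% → $24.36
Wall mirror $106.80: home furniture → 6% → $6.41
Extension cord $22.56: general merchandise → 9.25% → $2.09
Dry cleaning (3 garments) $39.02: taxable services → 5.25% → $2.05
Phone case $11.62: general merchandise → 9.25% → $1.07
Basic car wash $19.03: taxable services → 5.25% → $1.00
Wall clock $40.78: general merchandise → 9.25% → $3.77
Photo printing (20 prints) $6.25: taxable services → 5.25% → $0.33
Subtotal = $603.27; tax = $44.70; total due = $647.97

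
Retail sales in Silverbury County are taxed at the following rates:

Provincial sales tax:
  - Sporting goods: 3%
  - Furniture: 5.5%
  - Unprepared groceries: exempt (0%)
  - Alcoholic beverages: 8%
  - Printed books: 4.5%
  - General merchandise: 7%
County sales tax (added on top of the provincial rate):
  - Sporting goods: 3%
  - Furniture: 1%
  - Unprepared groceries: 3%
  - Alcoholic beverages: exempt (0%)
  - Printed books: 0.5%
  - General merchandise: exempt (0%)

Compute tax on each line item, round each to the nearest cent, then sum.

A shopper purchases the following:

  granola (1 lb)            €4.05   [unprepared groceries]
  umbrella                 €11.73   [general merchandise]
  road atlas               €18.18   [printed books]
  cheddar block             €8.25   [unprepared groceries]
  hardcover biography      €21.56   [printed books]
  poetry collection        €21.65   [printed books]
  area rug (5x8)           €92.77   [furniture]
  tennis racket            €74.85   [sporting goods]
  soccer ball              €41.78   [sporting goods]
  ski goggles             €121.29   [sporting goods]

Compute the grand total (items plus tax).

€440.68

Granola (1 lb) €4.05: unprepared groceries → 0% + 3% county = 3% → €0.12
Umbrella €11.73: general merchandise → 7% + 0% county = 7% → €0.82
Road atlas €18.18: printed books → 4.5% + 0.5% county = 5% → €0.91
Cheddar block €8.25: unprepared groceries → 0% + 3% county = 3% → €0.25
Hardcover biography €21.56: printed books → 4.5% + 0.5% county = 5% → €1.08
Poetry collection €21.65: printed books → 4.5% + 0.5% county = 5% → €1.08
Area rug (5x8) €92.77: furniture → 5.5% + 1% county = 6.5% → €6.03
Tennis racket €74.85: sporting goods → 3% + 3% county = 6% → €4.49
Soccer ball €41.78: sporting goods → 3% + 3% county = 6% → €2.51
Ski goggles €121.29: sporting goods → 3% + 3% county = 6% → €7.28
Subtotal = €416.11; tax = €24.57; total due = €440.68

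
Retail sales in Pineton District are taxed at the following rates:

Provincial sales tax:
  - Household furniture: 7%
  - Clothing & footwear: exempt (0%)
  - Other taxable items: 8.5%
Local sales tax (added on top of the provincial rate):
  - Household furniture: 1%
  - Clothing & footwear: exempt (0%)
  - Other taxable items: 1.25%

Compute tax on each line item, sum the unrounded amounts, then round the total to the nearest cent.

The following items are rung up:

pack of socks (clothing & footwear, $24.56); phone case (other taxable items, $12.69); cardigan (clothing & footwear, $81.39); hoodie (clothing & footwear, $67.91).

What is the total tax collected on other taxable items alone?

Phone case $12.69: other taxable items → 8.5% + 1.25% local = 9.75% → $1.237275
Tax on other taxable items: unrounded sum = $1.237275 → $1.24

$1.24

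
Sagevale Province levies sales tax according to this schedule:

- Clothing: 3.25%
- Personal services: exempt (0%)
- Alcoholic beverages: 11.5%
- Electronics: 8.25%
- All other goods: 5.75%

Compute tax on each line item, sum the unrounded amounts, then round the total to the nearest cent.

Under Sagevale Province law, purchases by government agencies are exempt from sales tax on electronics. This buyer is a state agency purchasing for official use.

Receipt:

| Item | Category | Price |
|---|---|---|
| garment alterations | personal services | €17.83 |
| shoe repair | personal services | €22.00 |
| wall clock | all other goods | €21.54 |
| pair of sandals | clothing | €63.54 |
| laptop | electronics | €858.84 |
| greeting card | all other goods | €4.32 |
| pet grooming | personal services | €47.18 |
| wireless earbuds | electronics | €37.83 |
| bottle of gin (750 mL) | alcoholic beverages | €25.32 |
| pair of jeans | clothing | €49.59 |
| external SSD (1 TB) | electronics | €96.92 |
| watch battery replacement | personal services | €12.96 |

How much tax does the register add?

Garment alterations €17.83: personal services → 0% → €0.00
Shoe repair €22.00: personal services → 0% → €0.00
Wall clock €21.54: all other goods → 5.75% → €1.23855
Pair of sandals €63.54: clothing → 3.25% → €2.06505
Laptop €858.84: electronics, buyer-exempt → 0% → €0.00
Greeting card €4.32: all other goods → 5.75% → €0.2484
Pet grooming €47.18: personal services → 0% → €0.00
Wireless earbuds €37.83: electronics, buyer-exempt → 0% → €0.00
Bottle of gin (750 mL) €25.32: alcoholic beverages → 11.5% → €2.9118
Pair of jeans €49.59: clothing → 3.25% → €1.611675
External SSD (1 TB) €96.92: electronics, buyer-exempt → 0% → €0.00
Watch battery replacement €12.96: personal services → 0% → €0.00
Unrounded tax sum = €8.075475 → €8.08

€8.08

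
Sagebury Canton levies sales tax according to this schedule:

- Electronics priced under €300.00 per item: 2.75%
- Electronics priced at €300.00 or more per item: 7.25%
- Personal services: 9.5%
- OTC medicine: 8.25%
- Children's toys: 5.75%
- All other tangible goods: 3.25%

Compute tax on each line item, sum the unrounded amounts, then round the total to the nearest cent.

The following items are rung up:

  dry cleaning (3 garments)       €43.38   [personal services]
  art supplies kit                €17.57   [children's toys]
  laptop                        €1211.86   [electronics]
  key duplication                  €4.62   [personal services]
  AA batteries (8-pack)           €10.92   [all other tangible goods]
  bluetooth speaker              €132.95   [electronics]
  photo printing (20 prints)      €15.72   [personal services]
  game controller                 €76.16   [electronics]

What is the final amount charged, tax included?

€1614.21

Dry cleaning (3 garments) €43.38: personal services → 9.5% → €4.1211
Art supplies kit €17.57: children's toys → 5.75% → €1.010275
Laptop €1211.86: electronics, €300.00 or more → 7.25% → €87.85985
Key duplication €4.62: personal services → 9.5% → €0.4389
AA batteries (8-pack) €10.92: all other tangible goods → 3.25% → €0.3549
Bluetooth speaker €132.95: electronics, under €300.00 → 2.75% → €3.656125
Photo printing (20 prints) €15.72: personal services → 9.5% → €1.4934
Game controller €76.16: electronics, under €300.00 → 2.75% → €2.0944
Subtotal = €1513.18; unrounded tax = €101.02895 → €101.03; total due = €1614.21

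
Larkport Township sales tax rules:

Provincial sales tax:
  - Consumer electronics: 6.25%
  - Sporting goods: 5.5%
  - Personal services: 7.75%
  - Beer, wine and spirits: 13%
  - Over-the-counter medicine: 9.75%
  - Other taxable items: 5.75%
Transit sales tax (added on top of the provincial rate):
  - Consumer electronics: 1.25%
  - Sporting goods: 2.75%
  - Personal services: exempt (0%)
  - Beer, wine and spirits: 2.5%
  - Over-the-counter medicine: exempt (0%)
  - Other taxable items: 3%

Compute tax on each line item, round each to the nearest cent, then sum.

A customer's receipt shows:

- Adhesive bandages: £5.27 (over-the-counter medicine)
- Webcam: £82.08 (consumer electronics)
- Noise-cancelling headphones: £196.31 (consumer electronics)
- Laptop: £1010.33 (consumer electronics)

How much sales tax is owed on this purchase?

£97.16

Adhesive bandages £5.27: over-the-counter medicine → 9.75% + 0% transit = 9.75% → £0.51
Webcam £82.08: consumer electronics → 6.25% + 1.25% transit = 7.5% → £6.16
Noise-cancelling headphones £196.31: consumer electronics → 6.25% + 1.25% transit = 7.5% → £14.72
Laptop £1010.33: consumer electronics → 6.25% + 1.25% transit = 7.5% → £75.77
Total tax = £0.51 + £6.16 + £14.72 + £75.77 = £97.16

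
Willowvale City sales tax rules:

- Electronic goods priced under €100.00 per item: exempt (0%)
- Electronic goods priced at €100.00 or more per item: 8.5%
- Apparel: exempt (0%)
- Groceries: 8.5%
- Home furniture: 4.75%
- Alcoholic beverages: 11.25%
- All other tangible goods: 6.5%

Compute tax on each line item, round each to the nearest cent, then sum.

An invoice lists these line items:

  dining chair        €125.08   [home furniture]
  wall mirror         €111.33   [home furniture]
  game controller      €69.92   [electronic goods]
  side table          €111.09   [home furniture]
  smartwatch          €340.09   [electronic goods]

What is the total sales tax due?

Dining chair €125.08: home furniture → 4.75% → €5.94
Wall mirror €111.33: home furniture → 4.75% → €5.29
Game controller €69.92: electronic goods, under €100.00 → 0% → €0.00
Side table €111.09: home furniture → 4.75% → €5.28
Smartwatch €340.09: electronic goods, €100.00 or more → 8.5% → €28.91
Total tax = €5.94 + €5.29 + €5.28 + €28.91 = €45.42

€45.42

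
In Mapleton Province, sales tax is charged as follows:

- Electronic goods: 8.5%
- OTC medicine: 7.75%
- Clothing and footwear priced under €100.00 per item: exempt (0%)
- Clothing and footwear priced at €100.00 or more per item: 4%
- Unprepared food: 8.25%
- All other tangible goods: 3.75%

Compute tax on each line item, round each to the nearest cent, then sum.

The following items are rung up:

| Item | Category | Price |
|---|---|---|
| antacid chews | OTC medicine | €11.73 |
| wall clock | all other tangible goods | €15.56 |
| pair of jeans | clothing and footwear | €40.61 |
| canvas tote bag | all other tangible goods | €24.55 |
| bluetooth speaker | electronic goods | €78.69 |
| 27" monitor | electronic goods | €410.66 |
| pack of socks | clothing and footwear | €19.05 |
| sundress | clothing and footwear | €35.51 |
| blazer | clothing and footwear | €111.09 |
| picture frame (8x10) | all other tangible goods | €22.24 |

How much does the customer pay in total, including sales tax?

€818.97

Antacid chews €11.73: OTC medicine → 7.75% → €0.91
Wall clock €15.56: all other tangible goods → 3.75% → €0.58
Pair of jeans €40.61: clothing and footwear, under €100.00 → 0% → €0.00
Canvas tote bag €24.55: all other tangible goods → 3.75% → €0.92
Bluetooth speaker €78.69: electronic goods → 8.5% → €6.69
27" monitor €410.66: electronic goods → 8.5% → €34.91
Pack of socks €19.05: clothing and footwear, under €100.00 → 0% → €0.00
Sundress €35.51: clothing and footwear, under €100.00 → 0% → €0.00
Blazer €111.09: clothing and footwear, €100.00 or more → 4% → €4.44
Picture frame (8x10) €22.24: all other tangible goods → 3.75% → €0.83
Subtotal = €769.69; tax = €49.28; total due = €818.97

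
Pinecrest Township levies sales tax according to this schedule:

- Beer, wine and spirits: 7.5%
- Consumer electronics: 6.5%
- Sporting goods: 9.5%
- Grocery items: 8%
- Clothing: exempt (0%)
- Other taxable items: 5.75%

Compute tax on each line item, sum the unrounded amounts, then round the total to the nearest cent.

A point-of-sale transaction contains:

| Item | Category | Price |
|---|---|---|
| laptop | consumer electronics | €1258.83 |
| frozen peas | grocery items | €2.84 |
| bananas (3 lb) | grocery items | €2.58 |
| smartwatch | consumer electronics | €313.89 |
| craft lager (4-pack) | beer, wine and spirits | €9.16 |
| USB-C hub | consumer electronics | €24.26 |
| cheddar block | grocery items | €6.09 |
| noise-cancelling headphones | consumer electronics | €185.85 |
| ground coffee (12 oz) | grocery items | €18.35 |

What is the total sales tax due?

€118.96

Laptop €1258.83: consumer electronics → 6.5% → €81.82395
Frozen peas €2.84: grocery items → 8% → €0.2272
Bananas (3 lb) €2.58: grocery items → 8% → €0.2064
Smartwatch €313.89: consumer electronics → 6.5% → €20.40285
Craft lager (4-pack) €9.16: beer, wine and spirits → 7.5% → €0.687
USB-C hub €24.26: consumer electronics → 6.5% → €1.5769
Cheddar block €6.09: grocery items → 8% → €0.4872
Noise-cancelling headphones €185.85: consumer electronics → 6.5% → €12.08025
Ground coffee (12 oz) €18.35: grocery items → 8% → €1.468
Unrounded tax sum = €118.95975 → €118.96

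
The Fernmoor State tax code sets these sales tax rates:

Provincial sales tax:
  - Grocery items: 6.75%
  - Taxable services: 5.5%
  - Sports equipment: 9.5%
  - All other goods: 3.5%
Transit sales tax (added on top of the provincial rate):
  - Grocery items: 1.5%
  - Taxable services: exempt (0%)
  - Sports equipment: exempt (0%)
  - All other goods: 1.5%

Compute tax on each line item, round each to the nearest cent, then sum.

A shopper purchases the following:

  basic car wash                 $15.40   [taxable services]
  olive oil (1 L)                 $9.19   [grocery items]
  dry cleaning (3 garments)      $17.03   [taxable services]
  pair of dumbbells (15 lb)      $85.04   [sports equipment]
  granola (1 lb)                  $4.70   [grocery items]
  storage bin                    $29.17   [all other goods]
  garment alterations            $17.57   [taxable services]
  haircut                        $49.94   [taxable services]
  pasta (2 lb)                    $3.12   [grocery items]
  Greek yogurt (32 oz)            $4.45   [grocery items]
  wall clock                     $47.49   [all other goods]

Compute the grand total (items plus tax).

$302.30

Basic car wash $15.40: taxable services → 5.5% + 0% transit = 5.5% → $0.85
Olive oil (1 L) $9.19: grocery items → 6.75% + 1.5% transit = 8.25% → $0.76
Dry cleaning (3 garments) $17.03: taxable services → 5.5% + 0% transit = 5.5% → $0.94
Pair of dumbbells (15 lb) $85.04: sports equipment → 9.5% + 0% transit = 9.5% → $8.08
Granola (1 lb) $4.70: grocery items → 6.75% + 1.5% transit = 8.25% → $0.39
Storage bin $29.17: all other goods → 3.5% + 1.5% transit = 5% → $1.46
Garment alterations $17.57: taxable services → 5.5% + 0% transit = 5.5% → $0.97
Haircut $49.94: taxable services → 5.5% + 0% transit = 5.5% → $2.75
Pasta (2 lb) $3.12: grocery items → 6.75% + 1.5% transit = 8.25% → $0.26
Greek yogurt (32 oz) $4.45: grocery items → 6.75% + 1.5% transit = 8.25% → $0.37
Wall clock $47.49: all other goods → 3.5% + 1.5% transit = 5% → $2.37
Subtotal = $283.10; tax = $19.20; total due = $302.30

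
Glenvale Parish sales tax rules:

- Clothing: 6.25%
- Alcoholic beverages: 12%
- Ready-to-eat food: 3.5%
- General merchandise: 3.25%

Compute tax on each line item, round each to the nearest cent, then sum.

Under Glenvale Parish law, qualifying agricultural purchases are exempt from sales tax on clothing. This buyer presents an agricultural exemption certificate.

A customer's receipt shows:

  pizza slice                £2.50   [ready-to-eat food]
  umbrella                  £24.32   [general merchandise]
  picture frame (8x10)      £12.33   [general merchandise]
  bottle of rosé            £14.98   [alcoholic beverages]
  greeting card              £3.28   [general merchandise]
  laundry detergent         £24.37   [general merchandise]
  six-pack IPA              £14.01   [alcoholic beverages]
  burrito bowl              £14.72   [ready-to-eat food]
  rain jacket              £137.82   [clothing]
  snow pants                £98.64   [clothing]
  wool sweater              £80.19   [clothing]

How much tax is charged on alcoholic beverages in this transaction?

£3.48

Bottle of rosé £14.98: alcoholic beverages → 12% → £1.80
Six-pack IPA £14.01: alcoholic beverages → 12% → £1.68
Tax on alcoholic beverages = £1.80 + £1.68 = £3.48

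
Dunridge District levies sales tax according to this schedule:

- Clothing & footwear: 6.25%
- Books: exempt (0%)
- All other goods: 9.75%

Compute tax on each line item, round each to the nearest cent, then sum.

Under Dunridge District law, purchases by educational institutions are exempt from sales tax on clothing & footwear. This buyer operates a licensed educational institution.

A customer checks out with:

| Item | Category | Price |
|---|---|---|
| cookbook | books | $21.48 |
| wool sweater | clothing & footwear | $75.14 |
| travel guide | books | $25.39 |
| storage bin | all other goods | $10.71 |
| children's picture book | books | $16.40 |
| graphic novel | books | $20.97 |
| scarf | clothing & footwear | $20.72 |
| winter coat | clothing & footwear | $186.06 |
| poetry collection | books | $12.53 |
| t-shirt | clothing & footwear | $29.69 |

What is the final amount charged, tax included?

Cookbook $21.48: books → 0% → $0.00
Wool sweater $75.14: clothing & footwear, buyer-exempt → 0% → $0.00
Travel guide $25.39: books → 0% → $0.00
Storage bin $10.71: all other goods → 9.75% → $1.04
Children's picture book $16.40: books → 0% → $0.00
Graphic novel $20.97: books → 0% → $0.00
Scarf $20.72: clothing & footwear, buyer-exempt → 0% → $0.00
Winter coat $186.06: clothing & footwear, buyer-exempt → 0% → $0.00
Poetry collection $12.53: books → 0% → $0.00
T-shirt $29.69: clothing & footwear, buyer-exempt → 0% → $0.00
Subtotal = $419.09; tax = $1.04; total due = $420.13

$420.13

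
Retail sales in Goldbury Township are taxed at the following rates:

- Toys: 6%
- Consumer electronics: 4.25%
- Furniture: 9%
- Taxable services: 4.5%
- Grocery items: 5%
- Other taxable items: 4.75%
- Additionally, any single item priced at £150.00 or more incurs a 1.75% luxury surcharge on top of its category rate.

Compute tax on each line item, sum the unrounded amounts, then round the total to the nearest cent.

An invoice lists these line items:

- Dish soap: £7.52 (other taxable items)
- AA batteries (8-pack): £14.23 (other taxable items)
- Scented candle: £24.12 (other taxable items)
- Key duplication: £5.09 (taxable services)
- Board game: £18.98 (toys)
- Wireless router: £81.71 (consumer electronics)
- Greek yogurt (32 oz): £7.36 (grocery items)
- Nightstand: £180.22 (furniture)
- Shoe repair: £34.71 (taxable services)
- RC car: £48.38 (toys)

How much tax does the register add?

Dish soap £7.52: other taxable items → 4.75% → £0.3572
AA batteries (8-pack) £14.23: other taxable items → 4.75% → £0.675925
Scented candle £24.12: other taxable items → 4.75% → £1.1457
Key duplication £5.09: taxable services → 4.5% → £0.22905
Board game £18.98: toys → 6% → £1.1388
Wireless router £81.71: consumer electronics → 4.25% → £3.472675
Greek yogurt (32 oz) £7.36: grocery items → 5% → £0.368
Nightstand £180.22: furniture → 9% + 1.75% surcharge = 10.75% → £19.37365
Shoe repair £34.71: taxable services → 4.5% → £1.56195
RC car £48.38: toys → 6% → £2.9028
Unrounded tax sum = £31.22575 → £31.23

£31.23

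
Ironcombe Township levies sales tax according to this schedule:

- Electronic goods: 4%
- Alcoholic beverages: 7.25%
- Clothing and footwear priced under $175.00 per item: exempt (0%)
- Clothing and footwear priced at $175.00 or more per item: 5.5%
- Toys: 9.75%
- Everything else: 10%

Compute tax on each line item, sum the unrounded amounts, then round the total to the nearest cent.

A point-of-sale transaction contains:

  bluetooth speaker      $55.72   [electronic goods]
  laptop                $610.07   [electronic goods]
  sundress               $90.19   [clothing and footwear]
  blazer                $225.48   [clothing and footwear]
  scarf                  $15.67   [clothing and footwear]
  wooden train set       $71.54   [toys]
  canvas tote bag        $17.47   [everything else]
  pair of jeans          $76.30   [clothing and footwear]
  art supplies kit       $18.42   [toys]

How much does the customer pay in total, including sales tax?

$1230.41

Bluetooth speaker $55.72: electronic goods → 4% → $2.2288
Laptop $610.07: electronic goods → 4% → $24.4028
Sundress $90.19: clothing and footwear, under $175.00 → 0% → $0.00
Blazer $225.48: clothing and footwear, $175.00 or more → 5.5% → $12.4014
Scarf $15.67: clothing and footwear, under $175.00 → 0% → $0.00
Wooden train set $71.54: toys → 9.75% → $6.97515
Canvas tote bag $17.47: everything else → 10% → $1.747
Pair of jeans $76.30: clothing and footwear, under $175.00 → 0% → $0.00
Art supplies kit $18.42: toys → 9.75% → $1.79595
Subtotal = $1180.86; unrounded tax = $49.5511 → $49.55; total due = $1230.41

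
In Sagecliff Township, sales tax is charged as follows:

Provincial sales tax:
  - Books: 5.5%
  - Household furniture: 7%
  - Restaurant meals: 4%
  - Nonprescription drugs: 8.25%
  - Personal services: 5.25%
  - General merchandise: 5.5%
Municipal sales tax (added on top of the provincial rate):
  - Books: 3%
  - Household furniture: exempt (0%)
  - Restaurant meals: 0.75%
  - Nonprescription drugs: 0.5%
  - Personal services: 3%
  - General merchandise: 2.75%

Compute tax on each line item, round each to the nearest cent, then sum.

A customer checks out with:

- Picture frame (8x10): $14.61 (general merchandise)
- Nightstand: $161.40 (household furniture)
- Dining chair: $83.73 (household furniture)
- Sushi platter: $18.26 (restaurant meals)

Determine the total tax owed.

$19.24

Picture frame (8x10) $14.61: general merchandise → 5.5% + 2.75% municipal = 8.25% → $1.21
Nightstand $161.40: household furniture → 7% + 0% municipal = 7% → $11.30
Dining chair $83.73: household furniture → 7% + 0% municipal = 7% → $5.86
Sushi platter $18.26: restaurant meals → 4% + 0.75% municipal = 4.75% → $0.87
Total tax = $1.21 + $11.30 + $5.86 + $0.87 = $19.24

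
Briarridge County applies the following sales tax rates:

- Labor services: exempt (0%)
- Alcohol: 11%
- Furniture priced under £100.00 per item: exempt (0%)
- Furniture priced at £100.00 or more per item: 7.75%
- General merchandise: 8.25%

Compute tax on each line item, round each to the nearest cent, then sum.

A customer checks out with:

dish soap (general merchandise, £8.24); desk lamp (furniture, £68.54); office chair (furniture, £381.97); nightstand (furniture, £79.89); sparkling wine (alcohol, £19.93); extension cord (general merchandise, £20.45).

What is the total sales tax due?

Dish soap £8.24: general merchandise → 8.25% → £0.68
Desk lamp £68.54: furniture, under £100.00 → 0% → £0.00
Office chair £381.97: furniture, £100.00 or more → 7.75% → £29.60
Nightstand £79.89: furniture, under £100.00 → 0% → £0.00
Sparkling wine £19.93: alcohol → 11% → £2.19
Extension cord £20.45: general merchandise → 8.25% → £1.69
Total tax = £0.68 + £29.60 + £2.19 + £1.69 = £34.16

£34.16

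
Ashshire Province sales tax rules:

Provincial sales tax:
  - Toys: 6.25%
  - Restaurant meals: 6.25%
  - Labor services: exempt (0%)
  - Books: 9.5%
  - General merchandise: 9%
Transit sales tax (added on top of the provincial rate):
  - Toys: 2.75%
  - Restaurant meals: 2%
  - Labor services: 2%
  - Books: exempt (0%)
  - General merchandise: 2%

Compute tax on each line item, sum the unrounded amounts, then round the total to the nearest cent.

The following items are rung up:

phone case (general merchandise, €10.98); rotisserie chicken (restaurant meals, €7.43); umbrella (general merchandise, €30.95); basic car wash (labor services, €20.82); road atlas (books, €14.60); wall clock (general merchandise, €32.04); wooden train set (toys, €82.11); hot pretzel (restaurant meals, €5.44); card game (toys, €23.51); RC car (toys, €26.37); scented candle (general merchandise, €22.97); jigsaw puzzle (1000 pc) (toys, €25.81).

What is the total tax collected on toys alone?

€14.20

Wooden train set €82.11: toys → 6.25% + 2.75% transit = 9% → €7.3899
Card game €23.51: toys → 6.25% + 2.75% transit = 9% → €2.1159
RC car €26.37: toys → 6.25% + 2.75% transit = 9% → €2.3733
Jigsaw puzzle (1000 pc) €25.81: toys → 6.25% + 2.75% transit = 9% → €2.3229
Tax on toys: unrounded sum = €14.202 → €14.20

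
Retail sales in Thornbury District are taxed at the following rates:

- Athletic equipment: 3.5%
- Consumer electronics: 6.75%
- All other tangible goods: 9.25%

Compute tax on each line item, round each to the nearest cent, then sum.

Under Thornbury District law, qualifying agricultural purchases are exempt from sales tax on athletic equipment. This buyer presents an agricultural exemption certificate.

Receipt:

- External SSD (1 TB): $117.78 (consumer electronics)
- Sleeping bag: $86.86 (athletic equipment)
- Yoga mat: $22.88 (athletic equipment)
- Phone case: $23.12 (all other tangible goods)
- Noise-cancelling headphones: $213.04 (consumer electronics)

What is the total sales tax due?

$24.47

External SSD (1 TB) $117.78: consumer electronics → 6.75% → $7.95
Sleeping bag $86.86: athletic equipment, buyer-exempt → 0% → $0.00
Yoga mat $22.88: athletic equipment, buyer-exempt → 0% → $0.00
Phone case $23.12: all other tangible goods → 9.25% → $2.14
Noise-cancelling headphones $213.04: consumer electronics → 6.75% → $14.38
Total tax = $7.95 + $2.14 + $14.38 = $24.47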